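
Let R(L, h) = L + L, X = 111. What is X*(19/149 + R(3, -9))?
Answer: 101343/149 ≈ 680.15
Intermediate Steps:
R(L, h) = 2*L
X*(19/149 + R(3, -9)) = 111*(19/149 + 2*3) = 111*(19*(1/149) + 6) = 111*(19/149 + 6) = 111*(913/149) = 101343/149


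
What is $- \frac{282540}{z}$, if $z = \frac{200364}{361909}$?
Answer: $- \frac{8521147405}{16697} \approx -5.1034 \cdot 10^{5}$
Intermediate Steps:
$z = \frac{200364}{361909}$ ($z = 200364 \cdot \frac{1}{361909} = \frac{200364}{361909} \approx 0.55363$)
$- \frac{282540}{z} = - \frac{282540}{\frac{200364}{361909}} = \left(-282540\right) \frac{361909}{200364} = - \frac{8521147405}{16697}$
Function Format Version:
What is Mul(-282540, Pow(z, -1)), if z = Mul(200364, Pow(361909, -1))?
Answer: Rational(-8521147405, 16697) ≈ -5.1034e+5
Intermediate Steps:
z = Rational(200364, 361909) (z = Mul(200364, Rational(1, 361909)) = Rational(200364, 361909) ≈ 0.55363)
Mul(-282540, Pow(z, -1)) = Mul(-282540, Pow(Rational(200364, 361909), -1)) = Mul(-282540, Rational(361909, 200364)) = Rational(-8521147405, 16697)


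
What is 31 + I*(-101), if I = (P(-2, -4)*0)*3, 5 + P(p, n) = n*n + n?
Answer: 31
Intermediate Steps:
P(p, n) = -5 + n + n**2 (P(p, n) = -5 + (n*n + n) = -5 + (n**2 + n) = -5 + (n + n**2) = -5 + n + n**2)
I = 0 (I = ((-5 - 4 + (-4)**2)*0)*3 = ((-5 - 4 + 16)*0)*3 = (7*0)*3 = 0*3 = 0)
31 + I*(-101) = 31 + 0*(-101) = 31 + 0 = 31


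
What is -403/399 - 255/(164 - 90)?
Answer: -131567/29526 ≈ -4.4560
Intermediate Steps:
-403/399 - 255/(164 - 90) = -403*1/399 - 255/74 = -403/399 - 255*1/74 = -403/399 - 255/74 = -131567/29526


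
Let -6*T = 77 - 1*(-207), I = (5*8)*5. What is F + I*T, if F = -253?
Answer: -29159/3 ≈ -9719.7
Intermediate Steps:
I = 200 (I = 40*5 = 200)
T = -142/3 (T = -(77 - 1*(-207))/6 = -(77 + 207)/6 = -⅙*284 = -142/3 ≈ -47.333)
F + I*T = -253 + 200*(-142/3) = -253 - 28400/3 = -29159/3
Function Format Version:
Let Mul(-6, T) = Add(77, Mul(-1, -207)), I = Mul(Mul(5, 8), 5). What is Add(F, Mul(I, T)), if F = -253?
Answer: Rational(-29159, 3) ≈ -9719.7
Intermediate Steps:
I = 200 (I = Mul(40, 5) = 200)
T = Rational(-142, 3) (T = Mul(Rational(-1, 6), Add(77, Mul(-1, -207))) = Mul(Rational(-1, 6), Add(77, 207)) = Mul(Rational(-1, 6), 284) = Rational(-142, 3) ≈ -47.333)
Add(F, Mul(I, T)) = Add(-253, Mul(200, Rational(-142, 3))) = Add(-253, Rational(-28400, 3)) = Rational(-29159, 3)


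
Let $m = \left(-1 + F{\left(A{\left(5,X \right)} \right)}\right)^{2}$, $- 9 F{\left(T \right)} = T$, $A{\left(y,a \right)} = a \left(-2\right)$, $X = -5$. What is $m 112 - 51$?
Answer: $\frac{36301}{81} \approx 448.16$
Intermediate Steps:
$A{\left(y,a \right)} = - 2 a$
$F{\left(T \right)} = - \frac{T}{9}$
$m = \frac{361}{81}$ ($m = \left(-1 - \frac{\left(-2\right) \left(-5\right)}{9}\right)^{2} = \left(-1 - \frac{10}{9}\right)^{2} = \left(- \frac{19}{9}\right)^{2} = \frac{361}{81} \approx 4.4568$)
$m 112 - 51 = \frac{361}{81} \cdot 112 - 51 = \frac{40432}{81} - 51 = \frac{36301}{81}$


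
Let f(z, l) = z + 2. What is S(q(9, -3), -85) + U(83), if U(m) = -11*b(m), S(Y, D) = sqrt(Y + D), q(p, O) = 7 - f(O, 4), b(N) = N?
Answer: -913 + I*sqrt(77) ≈ -913.0 + 8.775*I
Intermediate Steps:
f(z, l) = 2 + z
q(p, O) = 5 - O (q(p, O) = 7 - (2 + O) = 7 + (-2 - O) = 5 - O)
S(Y, D) = sqrt(D + Y)
U(m) = -11*m
S(q(9, -3), -85) + U(83) = sqrt(-85 + (5 - 1*(-3))) - 11*83 = sqrt(-85 + (5 + 3)) - 913 = sqrt(-85 + 8) - 913 = sqrt(-77) - 913 = I*sqrt(77) - 913 = -913 + I*sqrt(77)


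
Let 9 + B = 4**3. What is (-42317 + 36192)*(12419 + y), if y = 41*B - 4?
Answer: -89853750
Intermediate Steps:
B = 55 (B = -9 + 4**3 = -9 + 64 = 55)
y = 2251 (y = 41*55 - 4 = 2255 - 4 = 2251)
(-42317 + 36192)*(12419 + y) = (-42317 + 36192)*(12419 + 2251) = -6125*14670 = -89853750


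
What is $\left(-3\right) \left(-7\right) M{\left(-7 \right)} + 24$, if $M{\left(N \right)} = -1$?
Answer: $3$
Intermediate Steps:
$\left(-3\right) \left(-7\right) M{\left(-7 \right)} + 24 = \left(-3\right) \left(-7\right) \left(-1\right) + 24 = 21 \left(-1\right) + 24 = -21 + 24 = 3$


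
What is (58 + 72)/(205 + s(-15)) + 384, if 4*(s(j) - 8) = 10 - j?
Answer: 337288/877 ≈ 384.59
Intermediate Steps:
s(j) = 21/2 - j/4 (s(j) = 8 + (10 - j)/4 = 8 + (5/2 - j/4) = 21/2 - j/4)
(58 + 72)/(205 + s(-15)) + 384 = (58 + 72)/(205 + (21/2 - ¼*(-15))) + 384 = 130/(205 + (21/2 + 15/4)) + 384 = 130/(205 + 57/4) + 384 = 130/(877/4) + 384 = 130*(4/877) + 384 = 520/877 + 384 = 337288/877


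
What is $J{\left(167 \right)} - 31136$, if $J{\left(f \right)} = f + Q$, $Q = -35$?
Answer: $-31004$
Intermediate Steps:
$J{\left(f \right)} = -35 + f$ ($J{\left(f \right)} = f - 35 = -35 + f$)
$J{\left(167 \right)} - 31136 = \left(-35 + 167\right) - 31136 = 132 - 31136 = -31004$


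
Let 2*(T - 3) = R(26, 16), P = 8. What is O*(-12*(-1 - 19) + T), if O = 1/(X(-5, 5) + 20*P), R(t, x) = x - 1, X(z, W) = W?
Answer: 167/110 ≈ 1.5182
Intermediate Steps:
R(t, x) = -1 + x
O = 1/165 (O = 1/(5 + 20*8) = 1/(5 + 160) = 1/165 ≈ 0.0060606)
T = 21/2 (T = 3 + (-1 + 16)/2 = 3 + (½)*15 = 3 + 15/2 = 21/2 ≈ 10.500)
O*(-12*(-1 - 19) + T) = (-12*(-1 - 19) + 21/2)/165 = (-12*(-20) + 21/2)/165 = (240 + 21/2)/165 = (1/165)*(501/2) = 167/110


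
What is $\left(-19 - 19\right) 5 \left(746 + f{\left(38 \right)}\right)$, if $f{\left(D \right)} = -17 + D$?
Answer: $-145730$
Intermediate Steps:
$\left(-19 - 19\right) 5 \left(746 + f{\left(38 \right)}\right) = \left(-19 - 19\right) 5 \left(746 + \left(-17 + 38\right)\right) = \left(-38\right) 5 \left(746 + 21\right) = \left(-190\right) 767 = -145730$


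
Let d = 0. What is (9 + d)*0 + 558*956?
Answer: 533448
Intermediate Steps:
(9 + d)*0 + 558*956 = (9 + 0)*0 + 558*956 = 9*0 + 533448 = 0 + 533448 = 533448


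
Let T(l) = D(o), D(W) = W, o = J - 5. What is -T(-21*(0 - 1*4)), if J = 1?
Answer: 4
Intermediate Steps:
o = -4 (o = 1 - 5 = -4)
T(l) = -4
-T(-21*(0 - 1*4)) = -1*(-4) = 4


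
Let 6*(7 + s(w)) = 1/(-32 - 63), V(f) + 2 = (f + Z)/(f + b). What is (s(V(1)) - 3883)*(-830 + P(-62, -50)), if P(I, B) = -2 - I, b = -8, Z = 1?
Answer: 170732177/57 ≈ 2.9953e+6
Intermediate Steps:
V(f) = -2 + (1 + f)/(-8 + f) (V(f) = -2 + (f + 1)/(f - 8) = -2 + (1 + f)/(-8 + f))
s(w) = -3991/570 (s(w) = -7 + 1/(6*(-32 - 63)) = -7 + (⅙)/(-95) = -7 + (⅙)*(-1/95) = -7 - 1/570 = -3991/570)
(s(V(1)) - 3883)*(-830 + P(-62, -50)) = (-3991/570 - 3883)*(-830 + (-2 - 1*(-62))) = -2217301*(-830 + (-2 + 62))/570 = -2217301*(-830 + 60)/570 = -2217301/570*(-770) = 170732177/57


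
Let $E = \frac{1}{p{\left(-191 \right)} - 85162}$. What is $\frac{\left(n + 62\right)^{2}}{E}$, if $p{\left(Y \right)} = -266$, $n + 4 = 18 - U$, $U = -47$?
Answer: $-1292440212$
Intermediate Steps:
$n = 61$ ($n = -4 + \left(18 - -47\right) = -4 + \left(18 + 47\right) = -4 + 65 = 61$)
$E = - \frac{1}{85428}$ ($E = \frac{1}{-266 - 85162} = \frac{1}{-85428} = - \frac{1}{85428} \approx -1.1706 \cdot 10^{-5}$)
$\frac{\left(n + 62\right)^{2}}{E} = \frac{\left(61 + 62\right)^{2}}{- \frac{1}{85428}} = 123^{2} \left(-85428\right) = 15129 \left(-85428\right) = -1292440212$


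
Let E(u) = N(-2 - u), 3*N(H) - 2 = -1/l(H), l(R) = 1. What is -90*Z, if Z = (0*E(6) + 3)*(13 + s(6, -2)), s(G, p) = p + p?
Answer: -2430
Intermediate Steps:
N(H) = 1/3 (N(H) = 2/3 + (-1/1)/3 = 2/3 + (-1*1)/3 = 2/3 + (1/3)*(-1) = 2/3 - 1/3 = 1/3)
s(G, p) = 2*p
E(u) = 1/3
Z = 27 (Z = (0*(1/3) + 3)*(13 + 2*(-2)) = (0 + 3)*(13 - 4) = 3*9 = 27)
-90*Z = -90*27 = -2430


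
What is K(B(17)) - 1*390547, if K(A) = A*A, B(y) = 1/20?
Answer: -156218799/400 ≈ -3.9055e+5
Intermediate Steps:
B(y) = 1/20
K(A) = A²
K(B(17)) - 1*390547 = (1/20)² - 1*390547 = 1/400 - 390547 = -156218799/400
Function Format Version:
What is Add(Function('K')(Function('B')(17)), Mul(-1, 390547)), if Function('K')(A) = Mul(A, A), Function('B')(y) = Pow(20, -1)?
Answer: Rational(-156218799, 400) ≈ -3.9055e+5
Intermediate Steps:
Function('B')(y) = Rational(1, 20)
Function('K')(A) = Pow(A, 2)
Add(Function('K')(Function('B')(17)), Mul(-1, 390547)) = Add(Pow(Rational(1, 20), 2), Mul(-1, 390547)) = Add(Rational(1, 400), -390547) = Rational(-156218799, 400)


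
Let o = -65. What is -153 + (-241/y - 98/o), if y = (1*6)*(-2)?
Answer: -102499/780 ≈ -131.41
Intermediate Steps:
y = -12 (y = 6*(-2) = -12)
-153 + (-241/y - 98/o) = -153 + (-241/(-12) - 98/(-65)) = -153 + (-241*(-1/12) - 98*(-1/65)) = -153 + (241/12 + 98/65) = -153 + 16841/780 = -102499/780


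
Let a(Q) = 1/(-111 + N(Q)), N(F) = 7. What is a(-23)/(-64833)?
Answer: 1/6742632 ≈ 1.4831e-7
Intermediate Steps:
a(Q) = -1/104 (a(Q) = 1/(-111 + 7) = 1/(-104) = -1/104)
a(-23)/(-64833) = -1/104/(-64833) = -1/104*(-1/64833) = 1/6742632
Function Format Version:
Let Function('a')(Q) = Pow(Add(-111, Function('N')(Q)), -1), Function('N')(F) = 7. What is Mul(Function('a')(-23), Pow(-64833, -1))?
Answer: Rational(1, 6742632) ≈ 1.4831e-7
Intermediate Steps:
Function('a')(Q) = Rational(-1, 104) (Function('a')(Q) = Pow(Add(-111, 7), -1) = Pow(-104, -1) = Rational(-1, 104))
Mul(Function('a')(-23), Pow(-64833, -1)) = Mul(Rational(-1, 104), Pow(-64833, -1)) = Mul(Rational(-1, 104), Rational(-1, 64833)) = Rational(1, 6742632)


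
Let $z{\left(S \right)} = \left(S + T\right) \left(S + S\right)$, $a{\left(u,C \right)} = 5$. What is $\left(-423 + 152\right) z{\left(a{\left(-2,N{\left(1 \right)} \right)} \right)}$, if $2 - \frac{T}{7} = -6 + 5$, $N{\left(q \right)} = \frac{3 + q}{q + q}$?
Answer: $-70460$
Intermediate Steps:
$N{\left(q \right)} = \frac{3 + q}{2 q}$
$T = 21$ ($T = 14 - 7 \left(-6 + 5\right) = 14 - -7 = 14 + 7 = 21$)
$z{\left(S \right)} = 2 S \left(21 + S\right)$ ($z{\left(S \right)} = \left(S + 21\right) \left(S + S\right) = \left(21 + S\right) 2 S = 2 S \left(21 + S\right)$)
$\left(-423 + 152\right) z{\left(a{\left(-2,N{\left(1 \right)} \right)} \right)} = \left(-423 + 152\right) 2 \cdot 5 \left(21 + 5\right) = - 271 \cdot 2 \cdot 5 \cdot 26 = \left(-271\right) 260 = -70460$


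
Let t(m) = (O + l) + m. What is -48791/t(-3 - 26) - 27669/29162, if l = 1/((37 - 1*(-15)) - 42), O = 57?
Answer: -14236206409/8194522 ≈ -1737.3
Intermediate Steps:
l = ⅒ (l = 1/((37 + 15) - 42) = 1/(52 - 42) = 1/10 = ⅒ ≈ 0.10000)
t(m) = 571/10 + m (t(m) = (57 + ⅒) + m = 571/10 + m)
-48791/t(-3 - 26) - 27669/29162 = -48791/(571/10 + (-3 - 26)) - 27669/29162 = -48791/(571/10 - 29) - 27669*1/29162 = -48791/281/10 - 27669/29162 = -48791*10/281 - 27669/29162 = -487910/281 - 27669/29162 = -14236206409/8194522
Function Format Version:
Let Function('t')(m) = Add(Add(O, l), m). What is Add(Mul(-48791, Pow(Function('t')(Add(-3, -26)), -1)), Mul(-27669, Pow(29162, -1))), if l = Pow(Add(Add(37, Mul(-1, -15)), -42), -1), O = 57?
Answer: Rational(-14236206409, 8194522) ≈ -1737.3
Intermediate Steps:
l = Rational(1, 10) (l = Pow(Add(Add(37, 15), -42), -1) = Pow(Add(52, -42), -1) = Pow(10, -1) = Rational(1, 10) ≈ 0.10000)
Function('t')(m) = Add(Rational(571, 10), m) (Function('t')(m) = Add(Add(57, Rational(1, 10)), m) = Add(Rational(571, 10), m))
Add(Mul(-48791, Pow(Function('t')(Add(-3, -26)), -1)), Mul(-27669, Pow(29162, -1))) = Add(Mul(-48791, Pow(Add(Rational(571, 10), Add(-3, -26)), -1)), Mul(-27669, Pow(29162, -1))) = Add(Mul(-48791, Pow(Add(Rational(571, 10), -29), -1)), Mul(-27669, Rational(1, 29162))) = Add(Mul(-48791, Pow(Rational(281, 10), -1)), Rational(-27669, 29162)) = Add(Mul(-48791, Rational(10, 281)), Rational(-27669, 29162)) = Add(Rational(-487910, 281), Rational(-27669, 29162)) = Rational(-14236206409, 8194522)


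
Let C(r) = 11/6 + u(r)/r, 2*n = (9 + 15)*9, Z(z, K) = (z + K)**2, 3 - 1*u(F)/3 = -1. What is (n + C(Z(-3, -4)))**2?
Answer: 1047363769/86436 ≈ 12117.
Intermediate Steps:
u(F) = 12 (u(F) = 9 - 3*(-1) = 9 + 3 = 12)
Z(z, K) = (K + z)**2
n = 108 (n = ((9 + 15)*9)/2 = (24*9)/2 = (1/2)*216 = 108)
C(r) = 11/6 + 12/r
(n + C(Z(-3, -4)))**2 = (108 + (11/6 + 12/((-4 - 3)**2)))**2 = (108 + (11/6 + 12/((-7)**2)))**2 = (108 + (11/6 + 12/49))**2 = (108 + 611/294)**2 = (32363/294)**2 = 1047363769/86436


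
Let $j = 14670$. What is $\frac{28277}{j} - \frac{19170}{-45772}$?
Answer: $\frac{196939843}{83934405} \approx 2.3464$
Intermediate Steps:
$\frac{28277}{j} - \frac{19170}{-45772} = \frac{28277}{14670} - \frac{19170}{-45772} = 28277 \cdot \frac{1}{14670} - - \frac{9585}{22886} = \frac{28277}{14670} + \frac{9585}{22886} = \frac{196939843}{83934405}$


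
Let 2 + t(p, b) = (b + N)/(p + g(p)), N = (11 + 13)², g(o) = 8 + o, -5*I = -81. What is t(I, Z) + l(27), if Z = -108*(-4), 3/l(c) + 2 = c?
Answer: 58253/2525 ≈ 23.070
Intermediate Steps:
l(c) = 3/(-2 + c)
Z = 432
I = 81/5 (I = -⅕*(-81) = 81/5 ≈ 16.200)
N = 576 (N = 24² = 576)
t(p, b) = -2 + (576 + b)/(8 + 2*p) (t(p, b) = -2 + (b + 576)/(p + (8 + p)) = -2 + (576 + b)/(8 + 2*p))
t(I, Z) + l(27) = (560 + 432 - 4*81/5)/(2*(4 + 81/5)) + 3/(-2 + 27) = (560 + 432 - 324/5)/(2*(101/5)) + 3/25 = (½)*(5/101)*(4636/5) + 3*(1/25) = 2318/101 + 3/25 = 58253/2525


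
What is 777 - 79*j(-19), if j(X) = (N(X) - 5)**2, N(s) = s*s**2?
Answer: -3722044407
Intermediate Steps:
N(s) = s**3
j(X) = (-5 + X**3)**2 (j(X) = (X**3 - 5)**2 = (-5 + X**3)**2)
777 - 79*j(-19) = 777 - 79*(-5 + (-19)**3)**2 = 777 - 79*(-5 - 6859)**2 = 777 - 79*(-6864)**2 = 777 - 79*47114496 = 777 - 3722045184 = -3722044407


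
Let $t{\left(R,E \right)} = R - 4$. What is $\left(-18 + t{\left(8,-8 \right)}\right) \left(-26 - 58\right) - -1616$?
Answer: $2792$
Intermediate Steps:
$t{\left(R,E \right)} = -4 + R$
$\left(-18 + t{\left(8,-8 \right)}\right) \left(-26 - 58\right) - -1616 = \left(-18 + \left(-4 + 8\right)\right) \left(-26 - 58\right) - -1616 = \left(-18 + 4\right) \left(-84\right) + 1616 = \left(-14\right) \left(-84\right) + 1616 = 1176 + 1616 = 2792$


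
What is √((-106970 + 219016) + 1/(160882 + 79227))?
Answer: 3*√717745908686515/240109 ≈ 334.73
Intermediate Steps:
√((-106970 + 219016) + 1/(160882 + 79227)) = √(112046 + 1/240109) = √(26903253015/240109) = 3*√717745908686515/240109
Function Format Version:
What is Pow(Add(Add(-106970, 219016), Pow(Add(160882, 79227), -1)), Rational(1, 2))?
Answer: Mul(Rational(3, 240109), Pow(717745908686515, Rational(1, 2))) ≈ 334.73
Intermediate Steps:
Pow(Add(Add(-106970, 219016), Pow(Add(160882, 79227), -1)), Rational(1, 2)) = Pow(Add(112046, Pow(240109, -1)), Rational(1, 2)) = Pow(Add(112046, Rational(1, 240109)), Rational(1, 2)) = Pow(Rational(26903253015, 240109), Rational(1, 2)) = Mul(Rational(3, 240109), Pow(717745908686515, Rational(1, 2)))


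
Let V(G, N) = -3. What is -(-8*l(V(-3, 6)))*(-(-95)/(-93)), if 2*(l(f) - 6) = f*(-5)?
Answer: -3420/31 ≈ -110.32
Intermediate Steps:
l(f) = 6 - 5*f/2 (l(f) = 6 + (f*(-5))/2 = 6 + (-5*f)/2 = 6 - 5*f/2)
-(-8*l(V(-3, 6)))*(-(-95)/(-93)) = -(-8*(6 - 5/2*(-3)))*(-(-95)/(-93)) = -(-8*(6 + 15/2))*(-(-95)*(-1)/93) = -(-8*27/2)*(-1*95/93) = -(-108)*(-95)/93 = -1*3420/31 = -3420/31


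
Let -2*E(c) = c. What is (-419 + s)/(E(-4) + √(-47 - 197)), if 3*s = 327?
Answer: 155*I/(√61 - I) ≈ -2.5 + 19.526*I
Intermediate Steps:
s = 109 (s = (⅓)*327 = 109)
E(c) = -c/2
(-419 + s)/(E(-4) + √(-47 - 197)) = (-419 + 109)/(-½*(-4) + √(-47 - 197)) = -310/(2 + √(-244)) = -310/(2 + 2*I*√61)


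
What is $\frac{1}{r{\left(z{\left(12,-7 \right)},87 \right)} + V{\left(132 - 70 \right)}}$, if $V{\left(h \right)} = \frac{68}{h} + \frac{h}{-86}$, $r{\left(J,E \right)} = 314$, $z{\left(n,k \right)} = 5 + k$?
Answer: $\frac{1333}{419063} \approx 0.0031809$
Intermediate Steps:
$V{\left(h \right)} = \frac{68}{h} - \frac{h}{86}$ ($V{\left(h \right)} = \frac{68}{h} + h \left(- \frac{1}{86}\right) = \frac{68}{h} - \frac{h}{86}$)
$\frac{1}{r{\left(z{\left(12,-7 \right)},87 \right)} + V{\left(132 - 70 \right)}} = \frac{1}{314 + \left(\frac{68}{132 - 70} - \frac{132 - 70}{86}\right)} = \frac{1}{314 + \left(\frac{68}{62} - \frac{31}{43}\right)} = \frac{1}{314 + \left(68 \cdot \frac{1}{62} - \frac{31}{43}\right)} = \frac{1}{314 + \left(\frac{34}{31} - \frac{31}{43}\right)} = \frac{1}{314 + \frac{501}{1333}} = \frac{1}{\frac{419063}{1333}} = \frac{1333}{419063}$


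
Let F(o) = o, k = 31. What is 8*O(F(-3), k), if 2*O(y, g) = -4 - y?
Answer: -4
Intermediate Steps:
O(y, g) = -2 - y/2 (O(y, g) = (-4 - y)/2 = -2 - y/2)
8*O(F(-3), k) = 8*(-2 - ½*(-3)) = 8*(-2 + 3/2) = 8*(-½) = -4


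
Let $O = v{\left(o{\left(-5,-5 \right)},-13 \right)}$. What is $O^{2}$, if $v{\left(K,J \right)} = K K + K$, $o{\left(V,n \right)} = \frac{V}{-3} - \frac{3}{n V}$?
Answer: $\frac{490888336}{31640625} \approx 15.514$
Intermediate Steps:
$o{\left(V,n \right)} = - \frac{V}{3} - \frac{3}{V n}$ ($o{\left(V,n \right)} = V \left(- \frac{1}{3}\right) - \frac{3}{V n} = - \frac{V}{3} - 3 \frac{1}{V n} = - \frac{V}{3} - \frac{3}{V n}$)
$v{\left(K,J \right)} = K + K^{2}$ ($v{\left(K,J \right)} = K^{2} + K = K + K^{2}$)
$O = \frac{22156}{5625}$ ($O = \left(\left(- \frac{1}{3}\right) \left(-5\right) - \frac{3}{\left(-5\right) \left(-5\right)}\right) \left(1 - \left(- \frac{5}{3} + \frac{3}{\left(-5\right) \left(-5\right)}\right)\right) = \left(\frac{5}{3} - \left(- \frac{3}{5}\right) \left(- \frac{1}{5}\right)\right) \left(1 + \left(\frac{5}{3} - \left(- \frac{3}{5}\right) \left(- \frac{1}{5}\right)\right)\right) = \left(\frac{5}{3} - \frac{3}{25}\right) \left(1 + \left(\frac{5}{3} - \frac{3}{25}\right)\right) = \frac{116 \left(1 + \frac{116}{75}\right)}{75} = \frac{116}{75} \cdot \frac{191}{75} = \frac{22156}{5625} \approx 3.9388$)
$O^{2} = \left(\frac{22156}{5625}\right)^{2} = \frac{490888336}{31640625}$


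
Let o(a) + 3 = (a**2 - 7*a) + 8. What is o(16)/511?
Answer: 149/511 ≈ 0.29158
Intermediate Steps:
o(a) = 5 + a**2 - 7*a (o(a) = -3 + ((a**2 - 7*a) + 8) = -3 + (8 + a**2 - 7*a) = 5 + a**2 - 7*a)
o(16)/511 = (5 + 16**2 - 7*16)/511 = (5 + 256 - 112)*(1/511) = 149*(1/511) = 149/511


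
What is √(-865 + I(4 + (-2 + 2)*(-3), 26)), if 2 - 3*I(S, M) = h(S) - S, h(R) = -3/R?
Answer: I*√3451/2 ≈ 29.373*I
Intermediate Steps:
I(S, M) = ⅔ + 1/S + S/3 (I(S, M) = ⅔ - (-3/S - S)/3 = ⅔ - (-S - 3/S)/3 = ⅔ + (1/S + S/3) = ⅔ + 1/S + S/3)
√(-865 + I(4 + (-2 + 2)*(-3), 26)) = √(-865 + (3 + (4 + (-2 + 2)*(-3))*(2 + (4 + (-2 + 2)*(-3))))/(3*(4 + (-2 + 2)*(-3)))) = √(-865 + (3 + (4 + 0*(-3))*(2 + (4 + 0*(-3))))/(3*(4 + 0*(-3)))) = √(-865 + (3 + (4 + 0)*(2 + (4 + 0)))/(3*(4 + 0))) = √(-865 + (⅓)*(3 + 4*(2 + 4))/4) = √(-865 + (⅓)*(¼)*(3 + 4*6)) = √(-865 + (⅓)*(¼)*(3 + 24)) = √(-865 + (⅓)*(¼)*27) = √(-865 + 9/4) = √(-3451/4) = I*√3451/2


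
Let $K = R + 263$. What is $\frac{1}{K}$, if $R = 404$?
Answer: $\frac{1}{667} \approx 0.0014993$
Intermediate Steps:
$K = 667$ ($K = 404 + 263 = 667$)
$\frac{1}{K} = \frac{1}{667}$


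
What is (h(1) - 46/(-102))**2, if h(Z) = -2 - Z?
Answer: 16900/2601 ≈ 6.4975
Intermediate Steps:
(h(1) - 46/(-102))**2 = ((-2 - 1*1) - 46/(-102))**2 = ((-2 - 1) - 46*(-1/102))**2 = (-3 + 23/51)**2 = (-130/51)**2 = 16900/2601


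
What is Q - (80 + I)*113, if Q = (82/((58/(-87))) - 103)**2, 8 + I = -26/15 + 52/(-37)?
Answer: 24028546/555 ≈ 43295.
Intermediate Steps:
I = -6182/555 (I = -8 + (-26/15 + 52/(-37)) = -8 + (-26*1/15 + 52*(-1/37)) = -8 + (-26/15 - 52/37) = -8 - 1742/555 = -6182/555 ≈ -11.139)
Q = 51076 (Q = (82/((58*(-1/87))) - 103)**2 = (82/(-2/3) - 103)**2 = (82*(-3/2) - 103)**2 = (-123 - 103)**2 = (-226)**2 = 51076)
Q - (80 + I)*113 = 51076 - (80 - 6182/555)*113 = 51076 - 38218*113/555 = 51076 - 1*4318634/555 = 51076 - 4318634/555 = 24028546/555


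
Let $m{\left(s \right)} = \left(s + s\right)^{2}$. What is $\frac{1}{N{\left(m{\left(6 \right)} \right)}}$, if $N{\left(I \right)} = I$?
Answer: $\frac{1}{144} \approx 0.0069444$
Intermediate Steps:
$m{\left(s \right)} = 4 s^{2}$ ($m{\left(s \right)} = \left(2 s\right)^{2} = 4 s^{2}$)
$\frac{1}{N{\left(m{\left(6 \right)} \right)}} = \frac{1}{4 \cdot 6^{2}} = \frac{1}{4 \cdot 36} = \frac{1}{144}$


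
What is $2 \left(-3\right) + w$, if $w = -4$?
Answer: $-10$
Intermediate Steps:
$2 \left(-3\right) + w = 2 \left(-3\right) - 4 = -6 - 4 = -10$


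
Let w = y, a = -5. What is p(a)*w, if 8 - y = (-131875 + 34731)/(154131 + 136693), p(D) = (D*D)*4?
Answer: 30296700/36353 ≈ 833.40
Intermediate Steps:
p(D) = 4*D**2 (p(D) = D**2*4 = 4*D**2)
y = 302967/36353 (y = 8 - (-131875 + 34731)/(154131 + 136693) = 8 - (-97144)/290824 = 8 - 1*(-12143/36353) = 8 + 12143/36353 = 302967/36353 ≈ 8.3340)
w = 302967/36353 ≈ 8.3340
p(a)*w = (4*(-5)**2)*(302967/36353) = (4*25)*(302967/36353) = 100*(302967/36353) = 30296700/36353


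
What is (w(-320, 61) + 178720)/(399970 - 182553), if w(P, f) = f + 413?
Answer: 179194/217417 ≈ 0.82419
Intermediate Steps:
w(P, f) = 413 + f
(w(-320, 61) + 178720)/(399970 - 182553) = ((413 + 61) + 178720)/(399970 - 182553) = (474 + 178720)/217417 = 179194*(1/217417) = 179194/217417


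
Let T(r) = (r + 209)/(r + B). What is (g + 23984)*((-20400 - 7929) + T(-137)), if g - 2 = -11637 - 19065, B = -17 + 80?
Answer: 7039771644/37 ≈ 1.9026e+8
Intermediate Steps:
B = 63
g = -30700 (g = 2 + (-11637 - 19065) = 2 - 30702 = -30700)
T(r) = (209 + r)/(63 + r) (T(r) = (r + 209)/(r + 63) = (209 + r)/(63 + r))
(g + 23984)*((-20400 - 7929) + T(-137)) = (-30700 + 23984)*((-20400 - 7929) + (209 - 137)/(63 - 137)) = -6716*(-28329 + 72/(-74)) = -6716*(-28329 - 1/74*72) = -6716*(-28329 - 36/37) = -6716*(-1048209/37) = 7039771644/37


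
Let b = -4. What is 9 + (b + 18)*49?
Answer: 695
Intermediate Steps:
9 + (b + 18)*49 = 9 + (-4 + 18)*49 = 9 + 14*49 = 9 + 686 = 695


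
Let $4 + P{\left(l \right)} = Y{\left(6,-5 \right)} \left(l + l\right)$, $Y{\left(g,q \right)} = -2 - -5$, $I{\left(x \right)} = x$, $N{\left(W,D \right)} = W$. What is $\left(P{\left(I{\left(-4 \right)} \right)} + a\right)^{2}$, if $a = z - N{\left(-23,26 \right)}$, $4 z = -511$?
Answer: $\frac{281961}{16} \approx 17623.0$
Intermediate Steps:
$z = - \frac{511}{4}$ ($z = \frac{1}{4} \left(-511\right) = - \frac{511}{4} \approx -127.75$)
$Y{\left(g,q \right)} = 3$ ($Y{\left(g,q \right)} = -2 + 5 = 3$)
$P{\left(l \right)} = -4 + 6 l$ ($P{\left(l \right)} = -4 + 3 \left(l + l\right) = -4 + 3 \cdot 2 l = -4 + 6 l$)
$a = - \frac{419}{4}$ ($a = - \frac{511}{4} - -23 = - \frac{511}{4} + 23 = - \frac{419}{4} \approx -104.75$)
$\left(P{\left(I{\left(-4 \right)} \right)} + a\right)^{2} = \left(\left(-4 + 6 \left(-4\right)\right) - \frac{419}{4}\right)^{2} = \left(\left(-4 - 24\right) - \frac{419}{4}\right)^{2} = \left(-28 - \frac{419}{4}\right)^{2} = \left(- \frac{531}{4}\right)^{2} = \frac{281961}{16}$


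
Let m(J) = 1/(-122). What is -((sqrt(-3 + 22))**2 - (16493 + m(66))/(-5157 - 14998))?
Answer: -9746287/491782 ≈ -19.818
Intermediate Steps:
m(J) = -1/122
-((sqrt(-3 + 22))**2 - (16493 + m(66))/(-5157 - 14998)) = -((sqrt(-3 + 22))**2 - (16493 - 1/122)/(-5157 - 14998)) = -((sqrt(19))**2 - 2012145/(122*(-20155))) = -(19 - 2012145*(-1)/(122*20155)) = -(19 - 1*(-402429/491782)) = -(19 + 402429/491782) = -1*9746287/491782 = -9746287/491782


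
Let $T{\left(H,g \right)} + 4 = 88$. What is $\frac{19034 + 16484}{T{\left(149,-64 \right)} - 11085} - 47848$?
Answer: $- \frac{526411366}{11001} \approx -47851.0$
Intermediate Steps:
$T{\left(H,g \right)} = 84$ ($T{\left(H,g \right)} = -4 + 88 = 84$)
$\frac{19034 + 16484}{T{\left(149,-64 \right)} - 11085} - 47848 = \frac{19034 + 16484}{84 - 11085} - 47848 = \frac{35518}{84 - 11085} - 47848 = \frac{35518}{-11001} - 47848 = 35518 \left(- \frac{1}{11001}\right) - 47848 = - \frac{35518}{11001} - 47848 = - \frac{526411366}{11001}$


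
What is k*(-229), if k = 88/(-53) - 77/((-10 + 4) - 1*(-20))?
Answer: 173811/106 ≈ 1639.7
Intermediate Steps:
k = -759/106 (k = 88*(-1/53) - 77/(-6 + 20) = -88/53 - 77/14 = -88/53 - 77*1/14 = -88/53 - 11/2 = -759/106 ≈ -7.1604)
k*(-229) = -759/106*(-229) = 173811/106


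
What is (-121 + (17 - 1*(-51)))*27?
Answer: -1431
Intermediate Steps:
(-121 + (17 - 1*(-51)))*27 = (-121 + (17 + 51))*27 = (-121 + 68)*27 = -53*27 = -1431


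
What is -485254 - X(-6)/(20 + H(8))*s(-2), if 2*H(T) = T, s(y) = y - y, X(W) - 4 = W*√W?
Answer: -485254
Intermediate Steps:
X(W) = 4 + W^(3/2) (X(W) = 4 + W*√W = 4 + W^(3/2))
s(y) = 0
H(T) = T/2
-485254 - X(-6)/(20 + H(8))*s(-2) = -485254 - (4 + (-6)^(3/2))/(20 + (½)*8)*0 = -485254 - (4 - 6*I*√6)/(20 + 4)*0 = -485254 - (4 - 6*I*√6)/24*0 = -485254 - (⅙ - I*√6/4)*0 = -485254 - 1*0 = -485254 + 0 = -485254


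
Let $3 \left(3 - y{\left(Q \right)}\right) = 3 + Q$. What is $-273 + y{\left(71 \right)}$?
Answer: $- \frac{884}{3} \approx -294.67$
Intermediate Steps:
$y{\left(Q \right)} = 2 - \frac{Q}{3}$ ($y{\left(Q \right)} = 3 - \frac{3 + Q}{3} = 3 - \left(1 + \frac{Q}{3}\right) = 2 - \frac{Q}{3}$)
$-273 + y{\left(71 \right)} = -273 + \left(2 - \frac{71}{3}\right) = -273 - \frac{65}{3} = - \frac{884}{3}$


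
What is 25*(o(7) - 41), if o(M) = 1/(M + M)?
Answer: -14325/14 ≈ -1023.2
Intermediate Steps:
o(M) = 1/(2*M)
25*(o(7) - 41) = 25*((1/2)/7 - 41) = 25*((1/2)*(1/7) - 41) = 25*(1/14 - 41) = 25*(-573/14) = -14325/14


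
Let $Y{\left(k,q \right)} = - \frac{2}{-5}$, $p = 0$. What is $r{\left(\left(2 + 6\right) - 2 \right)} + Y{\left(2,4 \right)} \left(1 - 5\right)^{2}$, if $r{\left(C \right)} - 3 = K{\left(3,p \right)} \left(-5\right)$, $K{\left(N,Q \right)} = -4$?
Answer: $\frac{147}{5} \approx 29.4$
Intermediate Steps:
$Y{\left(k,q \right)} = \frac{2}{5}$ ($Y{\left(k,q \right)} = \left(-2\right) \left(- \frac{1}{5}\right) = \frac{2}{5}$)
$r{\left(C \right)} = 23$ ($r{\left(C \right)} = 3 - -20 = 3 + 20 = 23$)
$r{\left(\left(2 + 6\right) - 2 \right)} + Y{\left(2,4 \right)} \left(1 - 5\right)^{2} = 23 + \frac{2 \left(1 - 5\right)^{2}}{5} = 23 + \frac{2 \left(-4\right)^{2}}{5} = 23 + \frac{2}{5} \cdot 16 = 23 + \frac{32}{5} = \frac{147}{5}$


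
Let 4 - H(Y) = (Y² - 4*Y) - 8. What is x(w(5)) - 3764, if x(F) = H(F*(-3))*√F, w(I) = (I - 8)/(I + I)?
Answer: -3764 + 1479*I*√30/1000 ≈ -3764.0 + 8.1008*I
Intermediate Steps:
H(Y) = 12 - Y² + 4*Y (H(Y) = 4 - ((Y² - 4*Y) - 8) = 4 - (-8 + Y² - 4*Y) = 4 + (8 - Y² + 4*Y) = 12 - Y² + 4*Y)
w(I) = (-8 + I)/(2*I) (w(I) = (-8 + I)/((2*I)) = (-8 + I)*(1/(2*I)) = (-8 + I)/(2*I))
x(F) = √F*(12 - 12*F - 9*F²) (x(F) = (12 - (F*(-3))² + 4*(F*(-3)))*√F = (12 - (-3*F)² + 4*(-3*F))*√F = (12 - 9*F² - 12*F)*√F = (12 - 12*F - 9*F²)*√F = √F*(12 - 12*F - 9*F²))
x(w(5)) - 3764 = √((½)*(-8 + 5)/5)*(12 - 6*(-8 + 5)/5 - 9*(-8 + 5)²/100) - 3764 = √((½)*(⅕)*(-3))*(12 - 6*(-3)/5 - 9*((½)*(⅕)*(-3))²) - 3764 = √(-3/10)*(12 - 12*(-3/10) - 9*(-3/10)²) - 3764 = (I*√30/10)*(12 + 18/5 - 9*9/100) - 3764 = (I*√30/10)*(12 + 18/5 - 81/100) - 3764 = (I*√30/10)*(1479/100) - 3764 = 1479*I*√30/1000 - 3764 = -3764 + 1479*I*√30/1000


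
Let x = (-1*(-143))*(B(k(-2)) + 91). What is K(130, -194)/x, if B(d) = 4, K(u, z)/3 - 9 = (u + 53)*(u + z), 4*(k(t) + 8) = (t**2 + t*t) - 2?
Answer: -35109/13585 ≈ -2.5844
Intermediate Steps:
k(t) = -17/2 + t**2/2 (k(t) = -8 + ((t**2 + t*t) - 2)/4 = -8 + ((t**2 + t**2) - 2)/4 = -8 + (2*t**2 - 2)/4 = -8 + (-2 + 2*t**2)/4 = -8 + (-1/2 + t**2/2) = -17/2 + t**2/2)
K(u, z) = 27 + 3*(53 + u)*(u + z) (K(u, z) = 27 + 3*((u + 53)*(u + z)) = 27 + 3*((53 + u)*(u + z)) = 27 + 3*(53 + u)*(u + z))
x = 13585 (x = (-1*(-143))*(4 + 91) = 143*95 = 13585)
K(130, -194)/x = (27 + 3*130**2 + 159*130 + 159*(-194) + 3*130*(-194))/13585 = (27 + 3*16900 + 20670 - 30846 - 75660)*(1/13585) = (27 + 50700 + 20670 - 30846 - 75660)*(1/13585) = -35109*1/13585 = -35109/13585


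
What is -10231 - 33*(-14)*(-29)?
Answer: -23629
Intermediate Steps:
-10231 - 33*(-14)*(-29) = -10231 + 462*(-29) = -10231 - 13398 = -23629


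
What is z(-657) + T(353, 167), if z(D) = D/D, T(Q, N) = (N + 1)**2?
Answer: 28225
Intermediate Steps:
T(Q, N) = (1 + N)**2
z(D) = 1
z(-657) + T(353, 167) = 1 + (1 + 167)**2 = 1 + 168**2 = 1 + 28224 = 28225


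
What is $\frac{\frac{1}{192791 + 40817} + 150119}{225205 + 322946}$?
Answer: $\frac{11689666451}{42684152936} \approx 0.27386$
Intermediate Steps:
$\frac{\frac{1}{192791 + 40817} + 150119}{225205 + 322946} = \frac{\frac{1}{233608} + 150119}{548151} = \left(\frac{1}{233608} + 150119\right) \frac{1}{548151} = \frac{35068999353}{233608} \cdot \frac{1}{548151} = \frac{11689666451}{42684152936}$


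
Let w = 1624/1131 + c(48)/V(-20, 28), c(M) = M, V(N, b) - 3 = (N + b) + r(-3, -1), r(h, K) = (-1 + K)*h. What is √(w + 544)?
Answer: 2*√60249462/663 ≈ 23.415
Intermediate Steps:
r(h, K) = h*(-1 + K)
V(N, b) = 9 + N + b (V(N, b) = 3 + ((N + b) - 3*(-1 - 1)) = 3 + ((N + b) - 3*(-2)) = 3 + ((N + b) + 6) = 3 + (6 + N + b) = 9 + N + b)
w = 2824/663 (w = 1624/1131 + 48/(9 - 20 + 28) = 1624*(1/1131) + 48/17 = 56/39 + 48*(1/17) = 56/39 + 48/17 = 2824/663 ≈ 4.2594)
√(w + 544) = √(2824/663 + 544) = √(363496/663) = 2*√60249462/663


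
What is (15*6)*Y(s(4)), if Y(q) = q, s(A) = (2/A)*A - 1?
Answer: 90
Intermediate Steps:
s(A) = 1 (s(A) = 2 - 1 = 1)
(15*6)*Y(s(4)) = (15*6)*1 = 90*1 = 90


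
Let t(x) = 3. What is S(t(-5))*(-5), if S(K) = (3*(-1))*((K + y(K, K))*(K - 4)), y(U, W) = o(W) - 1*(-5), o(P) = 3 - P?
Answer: -120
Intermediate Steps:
y(U, W) = 8 - W (y(U, W) = (3 - W) - 1*(-5) = (3 - W) + 5 = 8 - W)
S(K) = 96 - 24*K (S(K) = (3*(-1))*((K + (8 - K))*(K - 4)) = -24*(-4 + K) = -3*(-32 + 8*K) = 96 - 24*K)
S(t(-5))*(-5) = (96 - 24*3)*(-5) = (96 - 72)*(-5) = 24*(-5) = -120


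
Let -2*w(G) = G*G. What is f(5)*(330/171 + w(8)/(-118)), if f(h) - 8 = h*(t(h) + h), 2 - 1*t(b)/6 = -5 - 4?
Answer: 895642/1121 ≈ 798.97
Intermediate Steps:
t(b) = 66 (t(b) = 12 - 6*(-5 - 4) = 12 - 6*(-9) = 12 + 54 = 66)
w(G) = -G²/2 (w(G) = -G*G/2 = -G²/2)
f(h) = 8 + h*(66 + h)
f(5)*(330/171 + w(8)/(-118)) = (8 + 5² + 66*5)*(330/171 - ½*8²/(-118)) = (8 + 25 + 330)*(330*(1/171) - ½*64*(-1/118)) = 363*(110/57 - 32*(-1/118)) = 363*(110/57 + 16/59) = 363*(7402/3363) = 895642/1121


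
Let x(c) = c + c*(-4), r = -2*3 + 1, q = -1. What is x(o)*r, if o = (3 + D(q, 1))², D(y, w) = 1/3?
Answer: 500/3 ≈ 166.67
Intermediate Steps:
D(y, w) = ⅓
o = 100/9 (o = (3 + ⅓)² = (10/3)² = 100/9 ≈ 11.111)
r = -5 (r = -6 + 1 = -5)
x(c) = -3*c (x(c) = c - 4*c = -3*c)
x(o)*r = -3*100/9*(-5) = -100/3*(-5) = 500/3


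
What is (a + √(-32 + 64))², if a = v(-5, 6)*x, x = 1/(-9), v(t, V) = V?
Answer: 292/9 - 16*√2/3 ≈ 24.902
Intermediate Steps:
x = -⅑ ≈ -0.11111
a = -⅔ (a = 6*(-⅑) = -⅔ ≈ -0.66667)
(a + √(-32 + 64))² = (-⅔ + √(-32 + 64))² = (-⅔ + √32)² = (-⅔ + 4*√2)²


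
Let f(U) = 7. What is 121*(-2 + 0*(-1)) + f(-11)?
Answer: -235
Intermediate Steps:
121*(-2 + 0*(-1)) + f(-11) = 121*(-2 + 0*(-1)) + 7 = 121*(-2 + 0) + 7 = 121*(-2) + 7 = -242 + 7 = -235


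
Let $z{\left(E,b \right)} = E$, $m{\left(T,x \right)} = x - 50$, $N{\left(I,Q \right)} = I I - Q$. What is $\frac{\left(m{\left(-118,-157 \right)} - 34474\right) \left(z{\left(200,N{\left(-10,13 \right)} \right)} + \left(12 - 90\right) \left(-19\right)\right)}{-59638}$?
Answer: $\frac{29166721}{29819} \approx 978.13$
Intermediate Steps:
$N{\left(I,Q \right)} = I^{2} - Q$
$m{\left(T,x \right)} = -50 + x$ ($m{\left(T,x \right)} = x - 50 = -50 + x$)
$\frac{\left(m{\left(-118,-157 \right)} - 34474\right) \left(z{\left(200,N{\left(-10,13 \right)} \right)} + \left(12 - 90\right) \left(-19\right)\right)}{-59638} = \frac{\left(\left(-50 - 157\right) - 34474\right) \left(200 + \left(12 - 90\right) \left(-19\right)\right)}{-59638} = \left(-207 - 34474\right) \left(200 - -1482\right) \left(- \frac{1}{59638}\right) = - 34681 \left(200 + 1482\right) \left(- \frac{1}{59638}\right) = \left(-34681\right) 1682 \left(- \frac{1}{59638}\right) = \left(-58333442\right) \left(- \frac{1}{59638}\right) = \frac{29166721}{29819}$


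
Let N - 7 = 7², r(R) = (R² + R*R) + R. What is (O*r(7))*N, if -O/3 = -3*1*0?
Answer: 0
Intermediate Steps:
r(R) = R + 2*R² (r(R) = (R² + R²) + R = 2*R² + R = R + 2*R²)
N = 56 (N = 7 + 7² = 7 + 49 = 56)
O = 0 (O = -3*(-3*1)*0 = -(-9)*0 = -3*0 = 0)
(O*r(7))*N = (0*(7*(1 + 2*7)))*56 = (0*(7*(1 + 14)))*56 = (0*(7*15))*56 = (0*105)*56 = 0*56 = 0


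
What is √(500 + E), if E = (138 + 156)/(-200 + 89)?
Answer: √680874/37 ≈ 22.301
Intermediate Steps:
E = -98/37 (E = 294/(-111) = 294*(-1/111) = -98/37 ≈ -2.6486)
√(500 + E) = √(500 - 98/37) = √(18402/37) = √680874/37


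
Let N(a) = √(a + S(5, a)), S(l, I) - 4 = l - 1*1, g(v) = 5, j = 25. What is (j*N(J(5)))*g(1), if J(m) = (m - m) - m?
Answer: 125*√3 ≈ 216.51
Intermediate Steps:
J(m) = -m (J(m) = 0 - m = -m)
S(l, I) = 3 + l (S(l, I) = 4 + (l - 1*1) = 4 + (l - 1) = 4 + (-1 + l) = 3 + l)
N(a) = √(8 + a) (N(a) = √(a + (3 + 5)) = √(a + 8) = √(8 + a))
(j*N(J(5)))*g(1) = (25*√(8 - 1*5))*5 = (25*√(8 - 5))*5 = (25*√3)*5 = 125*√3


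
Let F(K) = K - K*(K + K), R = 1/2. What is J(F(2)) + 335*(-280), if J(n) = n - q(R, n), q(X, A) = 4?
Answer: -93810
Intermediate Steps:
R = ½ ≈ 0.50000
F(K) = K - 2*K² (F(K) = K - K*2*K = K - 2*K²)
J(n) = -4 + n (J(n) = n - 1*4 = n - 4 = -4 + n)
J(F(2)) + 335*(-280) = (-4 + 2*(1 - 2*2)) + 335*(-280) = (-4 + 2*(1 - 4)) - 93800 = (-4 + 2*(-3)) - 93800 = (-4 - 6) - 93800 = -10 - 93800 = -93810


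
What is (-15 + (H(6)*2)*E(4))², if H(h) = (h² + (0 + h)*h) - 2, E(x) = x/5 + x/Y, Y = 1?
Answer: 431649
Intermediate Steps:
E(x) = 6*x/5 (E(x) = x/5 + x/1 = x*(⅕) + x*1 = x/5 + x = 6*x/5)
H(h) = -2 + 2*h² (H(h) = (h² + h*h) - 2 = (h² + h²) - 2 = 2*h² - 2 = -2 + 2*h²)
(-15 + (H(6)*2)*E(4))² = (-15 + ((-2 + 2*6²)*2)*((6/5)*4))² = (-15 + ((-2 + 2*36)*2)*(24/5))² = (-15 + ((-2 + 72)*2)*(24/5))² = (-15 + (70*2)*(24/5))² = (-15 + 140*(24/5))² = (-15 + 672)² = 657² = 431649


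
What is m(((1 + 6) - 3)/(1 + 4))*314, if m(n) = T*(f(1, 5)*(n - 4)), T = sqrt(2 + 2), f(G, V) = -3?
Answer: 30144/5 ≈ 6028.8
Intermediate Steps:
T = 2 (T = sqrt(4) = 2)
m(n) = 24 - 6*n (m(n) = 2*(-3*(n - 4)) = 2*(-3*(-4 + n)) = 2*(12 - 3*n) = 24 - 6*n)
m(((1 + 6) - 3)/(1 + 4))*314 = (24 - 6*((1 + 6) - 3)/(1 + 4))*314 = (24 - 6*(7 - 3)/5)*314 = (24 - 24/5)*314 = (96/5)*314 = 30144/5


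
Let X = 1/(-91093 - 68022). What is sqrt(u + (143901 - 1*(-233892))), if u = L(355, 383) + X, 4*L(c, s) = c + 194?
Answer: sqrt(316306795287965)/28930 ≈ 614.76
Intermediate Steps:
L(c, s) = 97/2 + c/4 (L(c, s) = (c + 194)/4 = (194 + c)/4 = 97/2 + c/4)
X = -1/159115 (X = 1/(-159115) = -1/159115 ≈ -6.2848e-6)
u = 87354131/636460 (u = (97/2 + (1/4)*355) - 1/159115 = (97/2 + 355/4) - 1/159115 = 549/4 - 1/159115 = 87354131/636460 ≈ 137.25)
sqrt(u + (143901 - 1*(-233892))) = sqrt(87354131/636460 + (143901 - 1*(-233892))) = sqrt(87354131/636460 + (143901 + 233892)) = sqrt(87354131/636460 + 377793) = sqrt(240537486911/636460) = sqrt(316306795287965)/28930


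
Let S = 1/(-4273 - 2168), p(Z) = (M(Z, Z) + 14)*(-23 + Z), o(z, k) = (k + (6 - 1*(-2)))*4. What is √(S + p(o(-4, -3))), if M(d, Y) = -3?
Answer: I*√1369060314/6441 ≈ 5.7446*I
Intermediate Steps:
o(z, k) = 32 + 4*k (o(z, k) = (k + (6 + 2))*4 = (k + 8)*4 = (8 + k)*4 = 32 + 4*k)
p(Z) = -253 + 11*Z (p(Z) = (-3 + 14)*(-23 + Z) = 11*(-23 + Z) = -253 + 11*Z)
S = -1/6441 (S = 1/(-6441) = -1/6441 ≈ -0.00015526)
√(S + p(o(-4, -3))) = √(-1/6441 + (-253 + 11*(32 + 4*(-3)))) = √(-1/6441 + (-253 + 11*(32 - 12))) = √(-1/6441 + (-253 + 11*20)) = √(-1/6441 + (-253 + 220)) = √(-1/6441 - 33) = √(-212554/6441) = I*√1369060314/6441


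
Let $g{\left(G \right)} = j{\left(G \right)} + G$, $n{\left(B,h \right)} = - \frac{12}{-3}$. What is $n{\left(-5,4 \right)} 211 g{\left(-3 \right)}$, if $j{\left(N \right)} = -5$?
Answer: $-6752$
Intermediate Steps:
$n{\left(B,h \right)} = 4$ ($n{\left(B,h \right)} = \left(-12\right) \left(- \frac{1}{3}\right) = 4$)
$g{\left(G \right)} = -5 + G$
$n{\left(-5,4 \right)} 211 g{\left(-3 \right)} = 4 \cdot 211 \left(-5 - 3\right) = 844 \left(-8\right) = -6752$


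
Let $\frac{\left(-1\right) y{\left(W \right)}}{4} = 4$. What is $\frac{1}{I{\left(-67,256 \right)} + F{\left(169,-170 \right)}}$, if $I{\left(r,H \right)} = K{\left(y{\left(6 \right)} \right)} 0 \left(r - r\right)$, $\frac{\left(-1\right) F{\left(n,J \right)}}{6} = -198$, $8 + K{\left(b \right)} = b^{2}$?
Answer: $\frac{1}{1188} \approx 0.00084175$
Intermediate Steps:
$y{\left(W \right)} = -16$ ($y{\left(W \right)} = \left(-4\right) 4 = -16$)
$K{\left(b \right)} = -8 + b^{2}$
$F{\left(n,J \right)} = 1188$ ($F{\left(n,J \right)} = \left(-6\right) \left(-198\right) = 1188$)
$I{\left(r,H \right)} = 0$ ($I{\left(r,H \right)} = \left(-8 + \left(-16\right)^{2}\right) 0 \left(r - r\right) = \left(-8 + 256\right) 0 \cdot 0 = 248 \cdot 0 \cdot 0 = 0 \cdot 0 = 0$)
$\frac{1}{I{\left(-67,256 \right)} + F{\left(169,-170 \right)}} = \frac{1}{0 + 1188} = \frac{1}{1188}$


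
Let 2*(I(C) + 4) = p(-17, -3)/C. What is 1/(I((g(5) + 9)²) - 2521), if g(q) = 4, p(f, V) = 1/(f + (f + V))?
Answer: -12506/31577651 ≈ -0.00039604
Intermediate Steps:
p(f, V) = 1/(V + 2*f) (p(f, V) = 1/(f + (V + f)) = 1/(V + 2*f))
I(C) = -4 - 1/(74*C) (I(C) = -4 + (1/((-3 + 2*(-17))*C))/2 = -4 + (1/((-3 - 34)*C))/2 = -4 + (1/((-37)*C))/2 = -4 + (-1/(37*C))/2 = -4 - 1/(74*C))
1/(I((g(5) + 9)²) - 2521) = 1/((-4 - 1/(74*(4 + 9)²)) - 2521) = 1/((-4 - 1/(74*(13²))) - 2521) = 1/((-4 - 1/74/169) - 2521) = 1/((-4 - 1/74*1/169) - 2521) = 1/((-4 - 1/12506) - 2521) = 1/(-50025/12506 - 2521) = 1/(-31577651/12506) = -12506/31577651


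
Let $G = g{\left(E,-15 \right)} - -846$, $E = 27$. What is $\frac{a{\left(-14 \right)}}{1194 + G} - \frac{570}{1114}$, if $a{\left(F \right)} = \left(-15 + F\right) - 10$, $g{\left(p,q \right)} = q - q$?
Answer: $- \frac{201041}{378760} \approx -0.53079$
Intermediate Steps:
$g{\left(p,q \right)} = 0$
$G = 846$ ($G = 0 - -846 = 0 + 846 = 846$)
$a{\left(F \right)} = -25 + F$
$\frac{a{\left(-14 \right)}}{1194 + G} - \frac{570}{1114} = \frac{-25 - 14}{1194 + 846} - \frac{570}{1114} = - \frac{39}{2040} - \frac{285}{557} = \left(-39\right) \frac{1}{2040} - \frac{285}{557} = - \frac{13}{680} - \frac{285}{557} = - \frac{201041}{378760}$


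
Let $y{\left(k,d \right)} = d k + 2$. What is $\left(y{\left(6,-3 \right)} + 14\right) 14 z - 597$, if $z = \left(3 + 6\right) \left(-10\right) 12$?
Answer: $29643$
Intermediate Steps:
$y{\left(k,d \right)} = 2 + d k$
$z = -1080$ ($z = 9 \left(-10\right) 12 = \left(-90\right) 12 = -1080$)
$\left(y{\left(6,-3 \right)} + 14\right) 14 z - 597 = \left(\left(2 - 18\right) + 14\right) 14 \left(-1080\right) - 597 = \left(-16 + 14\right) 14 \left(-1080\right) - 597 = \left(-2\right) 14 \left(-1080\right) - 597 = \left(-28\right) \left(-1080\right) - 597 = 30240 - 597 = 29643$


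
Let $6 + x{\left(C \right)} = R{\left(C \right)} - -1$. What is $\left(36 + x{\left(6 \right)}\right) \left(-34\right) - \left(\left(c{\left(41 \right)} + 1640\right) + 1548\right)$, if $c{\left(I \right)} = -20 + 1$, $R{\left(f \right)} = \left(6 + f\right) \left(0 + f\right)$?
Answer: $-6671$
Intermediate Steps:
$R{\left(f \right)} = f \left(6 + f\right)$ ($R{\left(f \right)} = \left(6 + f\right) f = f \left(6 + f\right)$)
$c{\left(I \right)} = -19$
$x{\left(C \right)} = -5 + C \left(6 + C\right)$ ($x{\left(C \right)} = -6 + \left(C \left(6 + C\right) - -1\right) = -6 + \left(C \left(6 + C\right) + 1\right) = -6 + \left(1 + C \left(6 + C\right)\right) = -5 + C \left(6 + C\right)$)
$\left(36 + x{\left(6 \right)}\right) \left(-34\right) - \left(\left(c{\left(41 \right)} + 1640\right) + 1548\right) = \left(36 - \left(5 - 6 \left(6 + 6\right)\right)\right) \left(-34\right) - \left(\left(-19 + 1640\right) + 1548\right) = \left(36 + \left(-5 + 6 \cdot 12\right)\right) \left(-34\right) - \left(1621 + 1548\right) = \left(36 + \left(-5 + 72\right)\right) \left(-34\right) - 3169 = \left(36 + 67\right) \left(-34\right) - 3169 = 103 \left(-34\right) - 3169 = -3502 - 3169 = -6671$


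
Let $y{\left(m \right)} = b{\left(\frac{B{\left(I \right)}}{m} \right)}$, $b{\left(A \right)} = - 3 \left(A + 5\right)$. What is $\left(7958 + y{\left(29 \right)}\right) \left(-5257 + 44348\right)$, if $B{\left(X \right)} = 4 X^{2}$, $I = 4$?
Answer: $\frac{8996989105}{29} \approx 3.1024 \cdot 10^{8}$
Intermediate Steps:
$b{\left(A \right)} = -15 - 3 A$ ($b{\left(A \right)} = - 3 \left(5 + A\right) = -15 - 3 A$)
$y{\left(m \right)} = -15 - \frac{192}{m}$ ($y{\left(m \right)} = -15 - 3 \frac{4 \cdot 4^{2}}{m} = -15 - 3 \frac{4 \cdot 16}{m} = -15 - 3 \frac{64}{m} = -15 - \frac{192}{m}$)
$\left(7958 + y{\left(29 \right)}\right) \left(-5257 + 44348\right) = \left(7958 - \left(15 + \frac{192}{29}\right)\right) \left(-5257 + 44348\right) = \left(7958 - \frac{627}{29}\right) 39091 = \frac{230155}{29} \cdot 39091 = \frac{8996989105}{29}$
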